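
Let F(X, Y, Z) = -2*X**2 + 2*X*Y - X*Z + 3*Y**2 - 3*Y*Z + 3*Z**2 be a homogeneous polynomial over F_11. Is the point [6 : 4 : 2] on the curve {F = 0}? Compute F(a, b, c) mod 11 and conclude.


F(6,4,2) ≡ 0 (mod 11); P is on the curve.

Evaluate F(6, 4, 2) term-by-term (mod 11).
  -2*X**2 ↦ -2·36·1·1 = -72
  2*X*Y ↦ 2·6·4·1 = 48
  -X*Z ↦ -1·6·1·2 = -12
  3*Y**2 ↦ 3·1·16·1 = 48
  -3*Y*Z ↦ -3·1·4·2 = -24
  3*Z**2 ↦ 3·1·1·4 = 12
Sum: F(6, 4, 2) = (-72) + (48) + (-12) + (48) + (-24) + (12) = 0.
Reducing mod 11: 0 ≡ 0 (mod 11).
Since F(a, b, c) ≡ 0 (mod 11), P lies on the curve.


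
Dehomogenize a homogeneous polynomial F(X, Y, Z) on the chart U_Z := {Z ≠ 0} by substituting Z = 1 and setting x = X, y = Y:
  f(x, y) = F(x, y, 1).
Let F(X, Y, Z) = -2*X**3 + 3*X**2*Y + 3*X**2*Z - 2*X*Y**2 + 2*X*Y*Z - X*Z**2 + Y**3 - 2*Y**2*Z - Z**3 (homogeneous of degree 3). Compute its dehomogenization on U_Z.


f(x, y) = -2*x**3 + 3*x**2*y + 3*x**2 - 2*x*y**2 + 2*x*y - x + y**3 - 2*y**2 - 1

On U_Z we set Z = 1. Each monomial c·X^i·Y^j·Z^k in F becomes c·x^i·y^j·1^k = c·x^i·y^j.
Substituting Z = 1: F(X, Y, 1) = -2*x**3 + 3*x**2*y + 3*x**2 - 2*x*y**2 + 2*x*y - x + y**3 - 2*y**2 - 1.
Note: deg(f) ≤ deg(F) = 3; strict inequality happens when F is divisible by Z (lost terms).


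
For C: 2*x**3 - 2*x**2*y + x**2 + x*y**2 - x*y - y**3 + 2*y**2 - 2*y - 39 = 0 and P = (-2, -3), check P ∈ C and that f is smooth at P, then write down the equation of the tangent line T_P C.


Tangent line at P: 8*x - 35*y - 89 = 0.

Step 1: f(-2, -3) = 0, so P lies on C.
Step 2: partial derivatives
  f_x(x, y) = 6*x**2 - 4*x*y + 2*x + y**2 - y, f_y(x, y) = -2*x**2 + 2*x*y - x - 3*y**2 + 4*y - 2.
  f_x(P) = 8, f_y(P) = -35 (gradient nonzero, so P is smooth).
Step 3: tangent line at P: 8·(x − -2) + -35·(y − -3) = 0.
Expanding: 8*x - 35*y - 89 = 0.


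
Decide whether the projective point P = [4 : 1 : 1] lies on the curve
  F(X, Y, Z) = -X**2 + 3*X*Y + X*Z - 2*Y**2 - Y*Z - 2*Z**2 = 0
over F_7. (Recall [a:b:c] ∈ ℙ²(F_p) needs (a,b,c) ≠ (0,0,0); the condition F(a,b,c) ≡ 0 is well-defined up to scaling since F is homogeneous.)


F(4,1,1) ≡ 2 (mod 7); P is NOT on the curve.

Evaluate F(4, 1, 1) term-by-term (mod 7).
  -X**2 ↦ -1·16·1·1 = -16
  3*X*Y ↦ 3·4·1·1 = 12
  X*Z ↦ 1·4·1·1 = 4
  -2*Y**2 ↦ -2·1·1·1 = -2
  -Y*Z ↦ -1·1·1·1 = -1
  -2*Z**2 ↦ -2·1·1·1 = -2
Sum: F(4, 1, 1) = (-16) + (12) + (4) + (-2) + (-1) + (-2) = -5.
Reducing mod 7: -5 ≡ 2 (mod 7).
Since F(a, b, c) ≡ 2 ≠ 0 (mod 7), P does NOT lie on the curve.


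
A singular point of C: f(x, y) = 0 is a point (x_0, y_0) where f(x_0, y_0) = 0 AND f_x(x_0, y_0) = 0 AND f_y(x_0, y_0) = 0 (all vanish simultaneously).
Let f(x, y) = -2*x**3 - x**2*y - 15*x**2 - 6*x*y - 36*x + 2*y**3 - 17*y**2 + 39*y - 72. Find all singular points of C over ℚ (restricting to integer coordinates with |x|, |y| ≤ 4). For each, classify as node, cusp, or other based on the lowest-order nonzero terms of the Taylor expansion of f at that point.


Singular points: {(-3, 3)}; classification: cusp.

Compute partial derivatives:
  f_x = -6*x**2 - 2*x*y - 30*x - 6*y - 36.
  f_y = -x**2 - 6*x + 6*y**2 - 34*y + 39.
Scan x_0 ∈ {−4, ..., 4}. For each x_0, f_y(x_0, y) is a polynomial in y; find its integer roots y ∈ {−4, ..., 4}, then test f_x and f at those candidates.
  x = -4: f_y(-4, y) = 6*y**2 - 34*y + 47; no integer root y with |y| ≤ 4.
  x = -3: f_y(-3, y) = 6*y**2 - 34*y + 48; vanishes at y ∈ {3}. (-3, 3): f_x = 0, f = 0 — SINGULAR.
  x = -2: f_y(-2, y) = 6*y**2 - 34*y + 47; no integer root y with |y| ≤ 4.
  x = -1: f_y(-1, y) = 6*y**2 - 34*y + 44; vanishes at y ∈ {2}. (-1, 2): f_x = -20 ≠ 0.
  x = 0: f_y(0, y) = 6*y**2 - 34*y + 39; no integer root y with |y| ≤ 4.
  x = 1: f_y(1, y) = 6*y**2 - 34*y + 32; no integer root y with |y| ≤ 4.
  x = 2: f_y(2, y) = 6*y**2 - 34*y + 23; no integer root y with |y| ≤ 4.
  x = 3: f_y(3, y) = 6*y**2 - 34*y + 12; no integer root y with |y| ≤ 4.
  x = 4: f_y(4, y) = 6*y**2 - 34*y - 1; no integer root y with |y| ≤ 4.
Only singular point on the grid: (-3, 3).
Classify: substitute x = -3 + u, y = 3 + v and expand: f = -2*u**3 - u**2*v + 2*v**3 + v**2.
No constant or linear terms (consistent with a singular point). Quadratic part: v**2. Cubic part: -2*u**3 - u**2*v + 2*v**3.
The quadratic part v**2 is a perfect square, so there is a single (double) tangent line v = 0, i.e. y = 3. Restricting the cubic part to that line (v = 0) leaves -2*u**3 ≠ 0, so f is not divisible by v and the branch is v² ≈ 2*u**3 to lowest order — this is a cusp.
Classification: cusp.


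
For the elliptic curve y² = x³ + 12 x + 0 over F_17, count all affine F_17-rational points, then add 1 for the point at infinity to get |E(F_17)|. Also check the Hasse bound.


Affine points = {(0, 0), (1, 8), (1, 9), (2, 7), (2, 10), (5, 7), (5, 10), (6, 4), (6, 13), (7, 6), (7, 11), (8, 8), (8, 9), (9, 2), (9, 15), (10, 7), (10, 10), (11, 1), (11, 16), (12, 6), (12, 11), (15, 6), (15, 11), (16, 2), (16, 15)}; affine count = 25; |E(F_17)| = 26.

Discriminant check: Δ ∝ 4a³ + 27b² = 4·12³ + 27·0² = 4·1728 + 27·0 ≡ 10 (mod 17). Nonzero ⇒ E is nonsingular.
For each x ∈ F_17, compute rhs = x³ + 12·x + 0 mod 17, then count y ∈ F_17 with y² ≡ rhs.
  x = 0: rhs = 0, matching y values: 0 (1 points).
  x = 1: rhs = 13, matching y values: 8, 9 (2 points).
  x = 2: rhs = 15, matching y values: 7, 10 (2 points).
  x = 3: rhs = 12, matching y values: none (0 points).
  x = 4: rhs = 10, matching y values: none (0 points).
  x = 5: rhs = 15, matching y values: 7, 10 (2 points).
  x = 6: rhs = 16, matching y values: 4, 13 (2 points).
  x = 7: rhs = 2, matching y values: 6, 11 (2 points).
  x = 8: rhs = 13, matching y values: 8, 9 (2 points).
  x = 9: rhs = 4, matching y values: 2, 15 (2 points).
  x = 10: rhs = 15, matching y values: 7, 10 (2 points).
  x = 11: rhs = 1, matching y values: 1, 16 (2 points).
  x = 12: rhs = 2, matching y values: 6, 11 (2 points).
  x = 13: rhs = 7, matching y values: none (0 points).
  x = 14: rhs = 5, matching y values: none (0 points).
  x = 15: rhs = 2, matching y values: 6, 11 (2 points).
  x = 16: rhs = 4, matching y values: 2, 15 (2 points).
Total affine count: 25.
Full point count |E(F_17)| = 25 + 1 = 26.
Hasse bound: |26 − (17+1)| = |8| = 8 ≤ 2√17 ≈ 8.2462 ✓.


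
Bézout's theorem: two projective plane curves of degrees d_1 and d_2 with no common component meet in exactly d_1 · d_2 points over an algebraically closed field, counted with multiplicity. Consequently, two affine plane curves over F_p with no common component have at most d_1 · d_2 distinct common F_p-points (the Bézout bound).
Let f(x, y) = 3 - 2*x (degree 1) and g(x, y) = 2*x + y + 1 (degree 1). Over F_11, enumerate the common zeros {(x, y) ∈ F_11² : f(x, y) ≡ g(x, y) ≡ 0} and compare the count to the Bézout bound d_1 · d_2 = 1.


Common zeros: {(7, 7)}; count = 1; Bézout bound = 1.

deg(f) = 1, deg(g) = 1, so Bézout bound = 1.
Scan x ∈ F_11. For each x, list the y ∈ F_11 with f(x, y) ≡ 0 and those with g(x, y) ≡ 0 (mod 11); the common zeros in that column are the intersection.
  x = 0: f ≡ 0 at y ∈ ∅; g ≡ 0 at y ∈ {10}; common: ∅.
  x = 1: f ≡ 0 at y ∈ ∅; g ≡ 0 at y ∈ {8}; common: ∅.
  x = 2: f ≡ 0 at y ∈ ∅; g ≡ 0 at y ∈ {6}; common: ∅.
  x = 3: f ≡ 0 at y ∈ ∅; g ≡ 0 at y ∈ {4}; common: ∅.
  x = 4: f ≡ 0 at y ∈ ∅; g ≡ 0 at y ∈ {2}; common: ∅.
  x = 5: f ≡ 0 at y ∈ ∅; g ≡ 0 at y ∈ {0}; common: ∅.
  x = 6: f ≡ 0 at y ∈ ∅; g ≡ 0 at y ∈ {9}; common: ∅.
  x = 7: f ≡ 0 at y ∈ {0, 1, 2, 3, 4, 5, 6, 7, 8, 9, 10}; g ≡ 0 at y ∈ {7}; common: {7}.
  x = 8: f ≡ 0 at y ∈ ∅; g ≡ 0 at y ∈ {5}; common: ∅.
  x = 9: f ≡ 0 at y ∈ ∅; g ≡ 0 at y ∈ {3}; common: ∅.
  x = 10: f ≡ 0 at y ∈ ∅; g ≡ 0 at y ∈ {1}; common: ∅.
Collecting: common zeros = {(7, 7)}, so the count is 1.
Comparison with the Bézout bound: 1 ≤ 1 = deg(f)·deg(g), as expected for curves with no common component (the bound is attained).


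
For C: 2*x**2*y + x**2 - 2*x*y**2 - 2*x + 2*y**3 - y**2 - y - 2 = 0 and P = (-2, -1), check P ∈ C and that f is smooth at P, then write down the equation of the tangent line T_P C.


Tangent line at P: 7*y + 7 = 0.

Step 1: f(-2, -1) = 0, so P lies on C.
Step 2: partial derivatives
  f_x(x, y) = 4*x*y + 2*x - 2*y**2 - 2, f_y(x, y) = 2*x**2 - 4*x*y + 6*y**2 - 2*y - 1.
  f_x(P) = 0, f_y(P) = 7 (gradient nonzero, so P is smooth).
Step 3: tangent line at P: 0·(x − -2) + 7·(y − -1) = 0.
Expanding: 7*y + 7 = 0.


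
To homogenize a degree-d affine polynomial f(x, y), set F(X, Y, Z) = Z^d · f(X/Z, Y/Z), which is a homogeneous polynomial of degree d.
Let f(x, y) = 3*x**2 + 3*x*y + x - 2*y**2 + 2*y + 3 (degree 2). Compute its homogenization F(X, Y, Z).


F(X, Y, Z) = 3*X**2 + 3*X*Y + X*Z - 2*Y**2 + 2*Y*Z + 3*Z**2

deg(f) = 2.
Substitute x = X/Z, y = Y/Z into f, then multiply by Z^2.
  monomial 3·x^2·y^0 ↦ 3·X^2·Y^0·Z^0.
  monomial 3·x^1·y^1 ↦ 3·X^1·Y^1·Z^0.
  monomial 1·x^1·y^0 ↦ 1·X^1·Y^0·Z^1.
  monomial -2·x^0·y^2 ↦ -2·X^0·Y^2·Z^0.
  monomial 2·x^0·y^1 ↦ 2·X^0·Y^1·Z^1.
  monomial 3·x^0·y^0 ↦ 3·X^0·Y^0·Z^2.
Collecting: F(X, Y, Z) = 3*X**2 + 3*X*Y + X*Z - 2*Y**2 + 2*Y*Z + 3*Z**2.


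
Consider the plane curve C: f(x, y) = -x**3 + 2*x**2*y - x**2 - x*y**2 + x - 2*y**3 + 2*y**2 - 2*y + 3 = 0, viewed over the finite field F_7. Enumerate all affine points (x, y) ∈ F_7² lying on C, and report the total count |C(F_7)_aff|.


Affine F_7-points: {(2, 0), (5, 4), (6, 6)}; count = 3.

For each of the 49 pairs (x, y) ∈ F_7², evaluate f(x, y) mod 7. Record the zeros.
  x = 0: [0↦3, 1↦1, 2↦5, 3↦3, 4↦4, 5↦3, 6↦2]  zeros at y ∈ ∅
  x = 1: [0↦2, 1↦1, 2↦4, 3↦6, 4↦2, 5↦1, 6↦5]  zeros at y ∈ ∅
  x = 2: [0↦0, 1↦4, 2↦3, 3↦6, 4↦1, 5↦4, 6↦3]  zeros at y ∈ {0}
  x = 3: [0↦5, 1↦4, 2↦3, 3↦4, 4↦2, 5↦6, 6↦4]  zeros at y ∈ ∅
  x = 4: [0↦4, 1↦2, 2↦5, 3↦1, 4↦6, 5↦1, 6↦2]  zeros at y ∈ ∅
  x = 5: [0↦5, 1↦6, 2↦3, 3↦5, 4↦0, 5↦4, 6↦5]  zeros at y ∈ {4}
  x = 6: [0↦2, 1↦3, 2↦5, 3↦3, 4↦6, 5↦2, 6↦0]  zeros at y ∈ {6}
Collecting zeros: affine points = {(2, 0), (5, 4), (6, 6)}.
Total count |C(F_7)_aff| = 3.


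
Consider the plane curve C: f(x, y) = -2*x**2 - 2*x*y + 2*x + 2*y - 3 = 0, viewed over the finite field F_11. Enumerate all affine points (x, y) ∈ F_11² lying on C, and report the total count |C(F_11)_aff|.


Affine F_11-points: {(0, 7), (2, 2), (3, 10), (4, 1), (5, 7), (6, 8), (7, 1), (8, 2), (9, 8), (10, 10)}; count = 10.

For each of the 121 pairs (x, y) ∈ F_11², evaluate f(x, y) mod 11. Record the zeros.
  x = 0: [0↦8, 1↦10, 2↦1, 3↦3, 4↦5, 5↦7, 6↦9, 7↦0, 8↦2, 9↦4, 10↦6]  zeros at y ∈ {7}
  x = 1: [0↦8, 1↦8, 2↦8, 3↦8, 4↦8, 5↦8, 6↦8, 7↦8, 8↦8, 9↦8, 10↦8]  zeros at y ∈ ∅
  x = 2: [0↦4, 1↦2, 2↦0, 3↦9, 4↦7, 5↦5, 6↦3, 7↦1, 8↦10, 9↦8, 10↦6]  zeros at y ∈ {2}
  x = 3: [0↦7, 1↦3, 2↦10, 3↦6, 4↦2, 5↦9, 6↦5, 7↦1, 8↦8, 9↦4, 10↦0]  zeros at y ∈ {10}
  x = 4: [0↦6, 1↦0, 2↦5, 3↦10, 4↦4, 5↦9, 6↦3, 7↦8, 8↦2, 9↦7, 10↦1]  zeros at y ∈ {1}
  x = 5: [0↦1, 1↦4, 2↦7, 3↦10, 4↦2, 5↦5, 6↦8, 7↦0, 8↦3, 9↦6, 10↦9]  zeros at y ∈ {7}
  x = 6: [0↦3, 1↦4, 2↦5, 3↦6, 4↦7, 5↦8, 6↦9, 7↦10, 8↦0, 9↦1, 10↦2]  zeros at y ∈ {8}
  x = 7: [0↦1, 1↦0, 2↦10, 3↦9, 4↦8, 5↦7, 6↦6, 7↦5, 8↦4, 9↦3, 10↦2]  zeros at y ∈ {1}
  x = 8: [0↦6, 1↦3, 2↦0, 3↦8, 4↦5, 5↦2, 6↦10, 7↦7, 8↦4, 9↦1, 10↦9]  zeros at y ∈ {2}
  x = 9: [0↦7, 1↦2, 2↦8, 3↦3, 4↦9, 5↦4, 6↦10, 7↦5, 8↦0, 9↦6, 10↦1]  zeros at y ∈ {8}
  x = 10: [0↦4, 1↦8, 2↦1, 3↦5, 4↦9, 5↦2, 6↦6, 7↦10, 8↦3, 9↦7, 10↦0]  zeros at y ∈ {10}
Collecting zeros: affine points = {(0, 7), (2, 2), (3, 10), (4, 1), (5, 7), (6, 8), (7, 1), (8, 2), (9, 8), (10, 10)}.
Total count |C(F_11)_aff| = 10.


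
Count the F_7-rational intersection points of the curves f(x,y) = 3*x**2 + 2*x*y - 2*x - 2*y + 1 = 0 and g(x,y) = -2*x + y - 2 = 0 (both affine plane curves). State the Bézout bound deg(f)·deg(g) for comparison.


Common zeros: {(2, 6)}; count = 1; Bézout bound = 2.

deg(f) = 2, deg(g) = 1, so Bézout bound = 2.
Scan x ∈ F_7. For each x, list the y ∈ F_7 with f(x, y) ≡ 0 and those with g(x, y) ≡ 0 (mod 7); the common zeros in that column are the intersection.
  x = 0: f ≡ 0 at y ∈ {4}; g ≡ 0 at y ∈ {2}; common: ∅.
  x = 1: f ≡ 0 at y ∈ ∅; g ≡ 0 at y ∈ {4}; common: ∅.
  x = 2: f ≡ 0 at y ∈ {6}; g ≡ 0 at y ∈ {6}; common: {6}.
  x = 3: f ≡ 0 at y ∈ {5}; g ≡ 0 at y ∈ {1}; common: ∅.
  x = 4: f ≡ 0 at y ∈ {6}; g ≡ 0 at y ∈ {3}; common: ∅.
  x = 5: f ≡ 0 at y ∈ {4}; g ≡ 0 at y ∈ {5}; common: ∅.
  x = 6: f ≡ 0 at y ∈ {5}; g ≡ 0 at y ∈ {0}; common: ∅.
Collecting: common zeros = {(2, 6)}, so the count is 1.
Comparison with the Bézout bound: 1 ≤ 2 = deg(f)·deg(g), as expected for curves with no common component (the affine F_7-count falls short of the bound because intersections may lie at infinity, over extension fields, or carry multiplicity).


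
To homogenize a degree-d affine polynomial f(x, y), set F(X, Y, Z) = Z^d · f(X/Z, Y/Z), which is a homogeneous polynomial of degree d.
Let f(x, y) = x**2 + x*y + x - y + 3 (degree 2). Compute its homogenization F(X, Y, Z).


F(X, Y, Z) = X**2 + X*Y + X*Z - Y*Z + 3*Z**2

deg(f) = 2.
Substitute x = X/Z, y = Y/Z into f, then multiply by Z^2.
  monomial 1·x^2·y^0 ↦ 1·X^2·Y^0·Z^0.
  monomial 1·x^1·y^1 ↦ 1·X^1·Y^1·Z^0.
  monomial 1·x^1·y^0 ↦ 1·X^1·Y^0·Z^1.
  monomial -1·x^0·y^1 ↦ -1·X^0·Y^1·Z^1.
  monomial 3·x^0·y^0 ↦ 3·X^0·Y^0·Z^2.
Collecting: F(X, Y, Z) = X**2 + X*Y + X*Z - Y*Z + 3*Z**2.


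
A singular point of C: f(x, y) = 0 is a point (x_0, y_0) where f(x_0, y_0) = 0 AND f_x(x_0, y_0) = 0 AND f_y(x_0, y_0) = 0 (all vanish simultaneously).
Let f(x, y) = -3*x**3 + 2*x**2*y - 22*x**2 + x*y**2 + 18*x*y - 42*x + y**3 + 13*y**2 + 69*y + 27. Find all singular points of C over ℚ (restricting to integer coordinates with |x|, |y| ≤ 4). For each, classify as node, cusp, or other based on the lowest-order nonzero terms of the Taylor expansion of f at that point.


Singular points: {(-3, -3)}; classification: node.

Compute partial derivatives:
  f_x = -9*x**2 + 4*x*y - 44*x + y**2 + 18*y - 42.
  f_y = 2*x**2 + 2*x*y + 18*x + 3*y**2 + 26*y + 69.
Scan x_0 ∈ {−4, ..., 4}. For each x_0, f_y(x_0, y) is a polynomial in y; find its integer roots y ∈ {−4, ..., 4}, then test f_x and f at those candidates.
  x = -4: f_y(-4, y) = 3*y**2 + 18*y + 29; no integer root y with |y| ≤ 4.
  x = -3: f_y(-3, y) = 3*y**2 + 20*y + 33; vanishes at y ∈ {-3}. (-3, -3): f_x = 0, f = 0 — SINGULAR.
  x = -2: f_y(-2, y) = 3*y**2 + 22*y + 41; no integer root y with |y| ≤ 4.
  x = -1: f_y(-1, y) = 3*y**2 + 24*y + 53; no integer root y with |y| ≤ 4.
  x = 0: f_y(0, y) = 3*y**2 + 26*y + 69; no integer root y with |y| ≤ 4.
  x = 1: f_y(1, y) = 3*y**2 + 28*y + 89; no integer root y with |y| ≤ 4.
  x = 2: f_y(2, y) = 3*y**2 + 30*y + 113; no integer root y with |y| ≤ 4.
  x = 3: f_y(3, y) = 3*y**2 + 32*y + 141; no integer root y with |y| ≤ 4.
  x = 4: f_y(4, y) = 3*y**2 + 34*y + 173; no integer root y with |y| ≤ 4.
Only singular point on the grid: (-3, -3).
Classify: substitute x = -3 + u, y = -3 + v and expand: f = -3*u**3 + 2*u**2*v - u**2 + u*v**2 + v**3 + v**2.
No constant or linear terms (consistent with a singular point). Quadratic part: -u**2 + v**2. Cubic part: -3*u**3 + 2*u**2*v + u*v**2 + v**3.
The quadratic part v**2 - u**2 = (v − u)(v + u) splits into two distinct linear factors, so there are two distinct tangent lines y − -3 = ±(x − -3) — this is a node (ordinary double point).
Classification: node.


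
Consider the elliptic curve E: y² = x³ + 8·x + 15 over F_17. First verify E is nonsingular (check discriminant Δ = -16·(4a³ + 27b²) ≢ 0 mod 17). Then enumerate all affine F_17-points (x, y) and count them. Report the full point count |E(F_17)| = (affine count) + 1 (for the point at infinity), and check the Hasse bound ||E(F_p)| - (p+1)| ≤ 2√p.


Affine points = {(0, 7), (0, 10), (3, 7), (3, 10), (4, 3), (4, 14), (8, 8), (8, 9), (9, 0), (13, 2), (13, 15), (14, 7), (14, 10), (15, 5), (15, 12)}; affine count = 15; |E(F_17)| = 16.

Discriminant check: Δ ∝ 4a³ + 27b² = 4·8³ + 27·15² = 4·512 + 27·225 ≡ 14 (mod 17). Nonzero ⇒ E is nonsingular.
For each x ∈ F_17, compute rhs = x³ + 8·x + 15 mod 17, then count y ∈ F_17 with y² ≡ rhs.
  x = 0: rhs = 15, matching y values: 7, 10 (2 points).
  x = 1: rhs = 7, matching y values: none (0 points).
  x = 2: rhs = 5, matching y values: none (0 points).
  x = 3: rhs = 15, matching y values: 7, 10 (2 points).
  x = 4: rhs = 9, matching y values: 3, 14 (2 points).
  x = 5: rhs = 10, matching y values: none (0 points).
  x = 6: rhs = 7, matching y values: none (0 points).
  x = 7: rhs = 6, matching y values: none (0 points).
  x = 8: rhs = 13, matching y values: 8, 9 (2 points).
  x = 9: rhs = 0, matching y values: 0 (1 points).
  x = 10: rhs = 7, matching y values: none (0 points).
  x = 11: rhs = 6, matching y values: none (0 points).
  x = 12: rhs = 3, matching y values: none (0 points).
  x = 13: rhs = 4, matching y values: 2, 15 (2 points).
  x = 14: rhs = 15, matching y values: 7, 10 (2 points).
  x = 15: rhs = 8, matching y values: 5, 12 (2 points).
  x = 16: rhs = 6, matching y values: none (0 points).
Total affine count: 15.
Full point count |E(F_17)| = 15 + 1 = 16.
Hasse bound: |16 − (17+1)| = |-2| = 2 ≤ 2√17 ≈ 8.2462 ✓.


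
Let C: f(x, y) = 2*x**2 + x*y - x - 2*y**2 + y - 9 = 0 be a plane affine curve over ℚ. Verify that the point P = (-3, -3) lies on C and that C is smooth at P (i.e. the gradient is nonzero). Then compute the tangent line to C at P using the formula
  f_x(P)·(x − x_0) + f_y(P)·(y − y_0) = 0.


Tangent line at P: -16*x + 10*y - 18 = 0.

Step 1: f(-3, -3) = 0, so P lies on C.
Step 2: partial derivatives
  f_x(x, y) = 4*x + y - 1, f_y(x, y) = x - 4*y + 1.
  f_x(P) = -16, f_y(P) = 10 (gradient nonzero, so P is smooth).
Step 3: tangent line at P: -16·(x − -3) + 10·(y − -3) = 0.
Expanding: -16*x + 10*y - 18 = 0.


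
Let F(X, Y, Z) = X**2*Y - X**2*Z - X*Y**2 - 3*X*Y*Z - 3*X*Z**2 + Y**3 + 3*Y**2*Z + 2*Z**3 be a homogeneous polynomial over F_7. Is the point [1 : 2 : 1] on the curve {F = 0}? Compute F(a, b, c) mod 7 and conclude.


F(1,2,1) ≡ 3 (mod 7); P is NOT on the curve.

Evaluate F(1, 2, 1) term-by-term (mod 7).
  X**2*Y ↦ 1·1·2·1 = 2
  -X**2*Z ↦ -1·1·1·1 = -1
  -X*Y**2 ↦ -1·1·4·1 = -4
  -3*X*Y*Z ↦ -3·1·2·1 = -6
  -3*X*Z**2 ↦ -3·1·1·1 = -3
  Y**3 ↦ 1·1·8·1 = 8
  3*Y**2*Z ↦ 3·1·4·1 = 12
  2*Z**3 ↦ 2·1·1·1 = 2
Sum: F(1, 2, 1) = (2) + (-1) + (-4) + (-6) + (-3) + (8) + (12) + (2) = 10.
Reducing mod 7: 10 ≡ 3 (mod 7).
Since F(a, b, c) ≡ 3 ≠ 0 (mod 7), P does NOT lie on the curve.


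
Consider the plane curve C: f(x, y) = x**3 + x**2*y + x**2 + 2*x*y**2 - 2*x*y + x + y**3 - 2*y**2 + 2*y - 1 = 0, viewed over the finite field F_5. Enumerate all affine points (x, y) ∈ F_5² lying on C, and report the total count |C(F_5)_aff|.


Affine F_5-points: {(0, 1), (1, 4), (4, 1), (4, 2)}; count = 4.

For each of the 25 pairs (x, y) ∈ F_5², evaluate f(x, y) mod 5. Record the zeros.
  x = 0: [0↦4, 1↦0, 2↦3, 3↦4, 4↦4]  zeros at y ∈ {1}
  x = 1: [0↦2, 1↦4, 2↦2, 3↦2, 4↦0]  zeros at y ∈ {4}
  x = 2: [0↦3, 1↦3, 2↦3, 3↦4, 4↦2]  zeros at y ∈ ∅
  x = 3: [0↦3, 1↦3, 2↦2, 3↦1, 4↦1]  zeros at y ∈ ∅
  x = 4: [0↦3, 1↦0, 2↦0, 3↦4, 4↦3]  zeros at y ∈ {1, 2}
Collecting zeros: affine points = {(0, 1), (1, 4), (4, 1), (4, 2)}.
Total count |C(F_5)_aff| = 4.


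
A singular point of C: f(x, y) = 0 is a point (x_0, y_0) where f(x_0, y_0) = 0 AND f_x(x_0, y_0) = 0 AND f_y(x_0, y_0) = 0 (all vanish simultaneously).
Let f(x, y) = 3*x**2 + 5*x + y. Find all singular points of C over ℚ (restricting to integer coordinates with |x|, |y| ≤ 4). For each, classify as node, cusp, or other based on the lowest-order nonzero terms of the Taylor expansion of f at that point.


No singular points in the scanned grid; C is smooth there.

Compute partial derivatives:
  f_x = 6*x + 5.
  f_y = 1.
f_y = 1 is a nonzero constant, so f_y never vanishes: no point (x, y) can satisfy f = f_x = f_y = 0. In particular no (x, y) ∈ {−4, ..., 4}² is singular; the curve is smooth.


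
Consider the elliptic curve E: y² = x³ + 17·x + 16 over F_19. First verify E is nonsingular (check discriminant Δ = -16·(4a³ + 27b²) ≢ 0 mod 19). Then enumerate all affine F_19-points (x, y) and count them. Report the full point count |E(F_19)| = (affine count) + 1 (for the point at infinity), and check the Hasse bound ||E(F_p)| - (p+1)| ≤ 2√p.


Affine points = {(0, 4), (0, 15), (2, 1), (2, 18), (5, 6), (5, 13), (6, 7), (6, 12), (9, 9), (9, 10), (15, 6), (15, 13), (18, 6), (18, 13)}; affine count = 14; |E(F_19)| = 15.

Discriminant check: Δ ∝ 4a³ + 27b² = 4·17³ + 27·16² = 4·4913 + 27·256 ≡ 2 (mod 19). Nonzero ⇒ E is nonsingular.
For each x ∈ F_19, compute rhs = x³ + 17·x + 16 mod 19, then count y ∈ F_19 with y² ≡ rhs.
  x = 0: rhs = 16, matching y values: 4, 15 (2 points).
  x = 1: rhs = 15, matching y values: none (0 points).
  x = 2: rhs = 1, matching y values: 1, 18 (2 points).
  x = 3: rhs = 18, matching y values: none (0 points).
  x = 4: rhs = 15, matching y values: none (0 points).
  x = 5: rhs = 17, matching y values: 6, 13 (2 points).
  x = 6: rhs = 11, matching y values: 7, 12 (2 points).
  x = 7: rhs = 3, matching y values: none (0 points).
  x = 8: rhs = 18, matching y values: none (0 points).
  x = 9: rhs = 5, matching y values: 9, 10 (2 points).
  x = 10: rhs = 8, matching y values: none (0 points).
  x = 11: rhs = 14, matching y values: none (0 points).
  x = 12: rhs = 10, matching y values: none (0 points).
  x = 13: rhs = 2, matching y values: none (0 points).
  x = 14: rhs = 15, matching y values: none (0 points).
  x = 15: rhs = 17, matching y values: 6, 13 (2 points).
  x = 16: rhs = 14, matching y values: none (0 points).
  x = 17: rhs = 12, matching y values: none (0 points).
  x = 18: rhs = 17, matching y values: 6, 13 (2 points).
Total affine count: 14.
Full point count |E(F_19)| = 14 + 1 = 15.
Hasse bound: |15 − (19+1)| = |-5| = 5 ≤ 2√19 ≈ 8.7178 ✓.


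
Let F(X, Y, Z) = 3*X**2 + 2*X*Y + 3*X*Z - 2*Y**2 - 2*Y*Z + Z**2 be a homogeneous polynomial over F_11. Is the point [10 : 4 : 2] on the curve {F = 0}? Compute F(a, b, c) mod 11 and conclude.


F(10,4,2) ≡ 0 (mod 11); P is on the curve.

Evaluate F(10, 4, 2) term-by-term (mod 11).
  3*X**2 ↦ 3·100·1·1 = 300
  2*X*Y ↦ 2·10·4·1 = 80
  3*X*Z ↦ 3·10·1·2 = 60
  -2*Y**2 ↦ -2·1·16·1 = -32
  -2*Y*Z ↦ -2·1·4·2 = -16
  Z**2 ↦ 1·1·1·4 = 4
Sum: F(10, 4, 2) = (300) + (80) + (60) + (-32) + (-16) + (4) = 396.
Reducing mod 11: 396 ≡ 0 (mod 11).
Since F(a, b, c) ≡ 0 (mod 11), P lies on the curve.


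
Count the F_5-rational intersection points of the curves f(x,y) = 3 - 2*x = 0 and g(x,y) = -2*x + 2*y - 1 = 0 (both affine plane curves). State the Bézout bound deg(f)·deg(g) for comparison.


Common zeros: {(4, 2)}; count = 1; Bézout bound = 1.

deg(f) = 1, deg(g) = 1, so Bézout bound = 1.
Scan x ∈ F_5. For each x, list the y ∈ F_5 with f(x, y) ≡ 0 and those with g(x, y) ≡ 0 (mod 5); the common zeros in that column are the intersection.
  x = 0: f ≡ 0 at y ∈ ∅; g ≡ 0 at y ∈ {3}; common: ∅.
  x = 1: f ≡ 0 at y ∈ ∅; g ≡ 0 at y ∈ {4}; common: ∅.
  x = 2: f ≡ 0 at y ∈ ∅; g ≡ 0 at y ∈ {0}; common: ∅.
  x = 3: f ≡ 0 at y ∈ ∅; g ≡ 0 at y ∈ {1}; common: ∅.
  x = 4: f ≡ 0 at y ∈ {0, 1, 2, 3, 4}; g ≡ 0 at y ∈ {2}; common: {2}.
Collecting: common zeros = {(4, 2)}, so the count is 1.
Comparison with the Bézout bound: 1 ≤ 1 = deg(f)·deg(g), as expected for curves with no common component (the bound is attained).


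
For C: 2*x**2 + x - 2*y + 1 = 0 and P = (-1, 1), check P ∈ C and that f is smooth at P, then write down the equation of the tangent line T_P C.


Tangent line at P: -3*x - 2*y - 1 = 0.

Step 1: f(-1, 1) = 0, so P lies on C.
Step 2: partial derivatives
  f_x(x, y) = 4*x + 1, f_y(x, y) = -2.
  f_x(P) = -3, f_y(P) = -2 (gradient nonzero, so P is smooth).
Step 3: tangent line at P: -3·(x − -1) + -2·(y − 1) = 0.
Expanding: -3*x - 2*y - 1 = 0.


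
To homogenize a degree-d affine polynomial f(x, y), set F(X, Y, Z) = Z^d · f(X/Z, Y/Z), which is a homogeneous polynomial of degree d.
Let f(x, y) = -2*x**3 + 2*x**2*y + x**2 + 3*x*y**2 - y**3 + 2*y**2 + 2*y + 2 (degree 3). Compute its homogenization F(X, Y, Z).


F(X, Y, Z) = -2*X**3 + 2*X**2*Y + X**2*Z + 3*X*Y**2 - Y**3 + 2*Y**2*Z + 2*Y*Z**2 + 2*Z**3

deg(f) = 3.
Substitute x = X/Z, y = Y/Z into f, then multiply by Z^3.
  monomial -2·x^3·y^0 ↦ -2·X^3·Y^0·Z^0.
  monomial 2·x^2·y^1 ↦ 2·X^2·Y^1·Z^0.
  monomial 1·x^2·y^0 ↦ 1·X^2·Y^0·Z^1.
  monomial 3·x^1·y^2 ↦ 3·X^1·Y^2·Z^0.
  monomial -1·x^0·y^3 ↦ -1·X^0·Y^3·Z^0.
  monomial 2·x^0·y^2 ↦ 2·X^0·Y^2·Z^1.
  monomial 2·x^0·y^1 ↦ 2·X^0·Y^1·Z^2.
  monomial 2·x^0·y^0 ↦ 2·X^0·Y^0·Z^3.
Collecting: F(X, Y, Z) = -2*X**3 + 2*X**2*Y + X**2*Z + 3*X*Y**2 - Y**3 + 2*Y**2*Z + 2*Y*Z**2 + 2*Z**3.


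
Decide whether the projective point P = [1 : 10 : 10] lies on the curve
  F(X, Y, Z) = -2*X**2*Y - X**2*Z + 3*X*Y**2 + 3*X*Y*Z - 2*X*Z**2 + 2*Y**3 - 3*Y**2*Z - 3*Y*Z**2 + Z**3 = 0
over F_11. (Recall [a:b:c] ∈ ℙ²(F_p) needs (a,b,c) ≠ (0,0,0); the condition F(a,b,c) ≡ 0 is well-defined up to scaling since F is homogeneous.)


F(1,10,10) ≡ 10 (mod 11); P is NOT on the curve.

Evaluate F(1, 10, 10) term-by-term (mod 11).
  -2*X**2*Y ↦ -2·1·10·1 = -20
  -X**2*Z ↦ -1·1·1·10 = -10
  3*X*Y**2 ↦ 3·1·100·1 = 300
  3*X*Y*Z ↦ 3·1·10·10 = 300
  -2*X*Z**2 ↦ -2·1·1·100 = -200
  2*Y**3 ↦ 2·1·1000·1 = 2000
  -3*Y**2*Z ↦ -3·1·100·10 = -3000
  -3*Y*Z**2 ↦ -3·1·10·100 = -3000
  Z**3 ↦ 1·1·1·1000 = 1000
Sum: F(1, 10, 10) = (-20) + (-10) + (300) + (300) + (-200) + (2000) + (-3000) + (-3000) + (1000) = -2630.
Reducing mod 11: -2630 ≡ 10 (mod 11).
Since F(a, b, c) ≡ 10 ≠ 0 (mod 11), P does NOT lie on the curve.


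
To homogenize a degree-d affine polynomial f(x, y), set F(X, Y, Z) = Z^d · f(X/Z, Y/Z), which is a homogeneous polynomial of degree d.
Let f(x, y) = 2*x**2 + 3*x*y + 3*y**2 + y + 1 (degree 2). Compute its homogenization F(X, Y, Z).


F(X, Y, Z) = 2*X**2 + 3*X*Y + 3*Y**2 + Y*Z + Z**2

deg(f) = 2.
Substitute x = X/Z, y = Y/Z into f, then multiply by Z^2.
  monomial 2·x^2·y^0 ↦ 2·X^2·Y^0·Z^0.
  monomial 3·x^1·y^1 ↦ 3·X^1·Y^1·Z^0.
  monomial 3·x^0·y^2 ↦ 3·X^0·Y^2·Z^0.
  monomial 1·x^0·y^1 ↦ 1·X^0·Y^1·Z^1.
  monomial 1·x^0·y^0 ↦ 1·X^0·Y^0·Z^2.
Collecting: F(X, Y, Z) = 2*X**2 + 3*X*Y + 3*Y**2 + Y*Z + Z**2.


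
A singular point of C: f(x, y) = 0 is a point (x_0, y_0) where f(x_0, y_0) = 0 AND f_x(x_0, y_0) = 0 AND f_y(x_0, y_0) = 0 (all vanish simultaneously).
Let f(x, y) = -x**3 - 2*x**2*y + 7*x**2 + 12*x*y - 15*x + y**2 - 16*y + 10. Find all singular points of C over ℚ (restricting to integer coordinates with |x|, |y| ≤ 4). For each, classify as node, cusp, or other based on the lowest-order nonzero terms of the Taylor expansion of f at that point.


Singular points: {(3, -1)}; classification: cusp.

Compute partial derivatives:
  f_x = -3*x**2 - 4*x*y + 14*x + 12*y - 15.
  f_y = -2*x**2 + 12*x + 2*y - 16.
Scan x_0 ∈ {−4, ..., 4}. For each x_0, f_y(x_0, y) is a polynomial in y; find its integer roots y ∈ {−4, ..., 4}, then test f_x and f at those candidates.
  x = -4: f_y(-4, y) = 2*y - 96; no integer root y with |y| ≤ 4.
  x = -3: f_y(-3, y) = 2*y - 70; no integer root y with |y| ≤ 4.
  x = -2: f_y(-2, y) = 2*y - 48; no integer root y with |y| ≤ 4.
  x = -1: f_y(-1, y) = 2*y - 30; no integer root y with |y| ≤ 4.
  x = 0: f_y(0, y) = 2*y - 16; no integer root y with |y| ≤ 4.
  x = 1: f_y(1, y) = 2*y - 6; vanishes at y ∈ {3}. (1, 3): f_x = 20 ≠ 0.
  x = 2: f_y(2, y) = 2*y; vanishes at y ∈ {0}. (2, 0): f_x = 1 ≠ 0.
  x = 3: f_y(3, y) = 2*y + 2; vanishes at y ∈ {-1}. (3, -1): f_x = 0, f = 0 — SINGULAR.
  x = 4: f_y(4, y) = 2*y; vanishes at y ∈ {0}. (4, 0): f_x = -7 ≠ 0.
Only singular point on the grid: (3, -1).
Classify: substitute x = 3 + u, y = -1 + v and expand: f = -u**3 - 2*u**2*v + v**2.
No constant or linear terms (consistent with a singular point). Quadratic part: v**2. Cubic part: -u**3 - 2*u**2*v.
The quadratic part v**2 is a perfect square, so there is a single (double) tangent line v = 0, i.e. y = -1. Restricting the cubic part to that line (v = 0) leaves -u**3 ≠ 0, so f is not divisible by v and the branch is v² ≈ u**3 to lowest order — this is a cusp.
Classification: cusp.


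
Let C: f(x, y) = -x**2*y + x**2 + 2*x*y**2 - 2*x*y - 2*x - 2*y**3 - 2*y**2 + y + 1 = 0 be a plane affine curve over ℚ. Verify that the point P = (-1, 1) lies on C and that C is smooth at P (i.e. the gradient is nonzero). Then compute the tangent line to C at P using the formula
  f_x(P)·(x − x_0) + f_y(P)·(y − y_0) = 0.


Tangent line at P: -2*x - 12*y + 10 = 0.

Step 1: f(-1, 1) = 0, so P lies on C.
Step 2: partial derivatives
  f_x(x, y) = -2*x*y + 2*x + 2*y**2 - 2*y - 2, f_y(x, y) = -x**2 + 4*x*y - 2*x - 6*y**2 - 4*y + 1.
  f_x(P) = -2, f_y(P) = -12 (gradient nonzero, so P is smooth).
Step 3: tangent line at P: -2·(x − -1) + -12·(y − 1) = 0.
Expanding: -2*x - 12*y + 10 = 0.


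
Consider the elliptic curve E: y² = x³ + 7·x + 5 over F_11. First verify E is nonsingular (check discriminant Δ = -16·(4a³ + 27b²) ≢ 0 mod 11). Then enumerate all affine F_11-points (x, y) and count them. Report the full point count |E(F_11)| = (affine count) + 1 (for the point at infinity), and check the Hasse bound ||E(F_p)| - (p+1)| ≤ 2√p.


Affine points = {(0, 4), (0, 7), (2, 4), (2, 7), (3, 3), (3, 8), (4, 3), (4, 8), (5, 0), (7, 1), (7, 10), (8, 1), (8, 10), (9, 4), (9, 7)}; affine count = 15; |E(F_11)| = 16.

Discriminant check: Δ ∝ 4a³ + 27b² = 4·7³ + 27·5² = 4·343 + 27·25 ≡ 1 (mod 11). Nonzero ⇒ E is nonsingular.
For each x ∈ F_11, compute rhs = x³ + 7·x + 5 mod 11, then count y ∈ F_11 with y² ≡ rhs.
  x = 0: rhs = 5, matching y values: 4, 7 (2 points).
  x = 1: rhs = 2, matching y values: none (0 points).
  x = 2: rhs = 5, matching y values: 4, 7 (2 points).
  x = 3: rhs = 9, matching y values: 3, 8 (2 points).
  x = 4: rhs = 9, matching y values: 3, 8 (2 points).
  x = 5: rhs = 0, matching y values: 0 (1 points).
  x = 6: rhs = 10, matching y values: none (0 points).
  x = 7: rhs = 1, matching y values: 1, 10 (2 points).
  x = 8: rhs = 1, matching y values: 1, 10 (2 points).
  x = 9: rhs = 5, matching y values: 4, 7 (2 points).
  x = 10: rhs = 8, matching y values: none (0 points).
Total affine count: 15.
Full point count |E(F_11)| = 15 + 1 = 16.
Hasse bound: |16 − (11+1)| = |4| = 4 ≤ 2√11 ≈ 6.6332 ✓.


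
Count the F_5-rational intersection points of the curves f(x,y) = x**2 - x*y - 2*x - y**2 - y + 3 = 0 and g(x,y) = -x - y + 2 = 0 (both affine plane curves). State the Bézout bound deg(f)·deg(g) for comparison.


Common zeros: ∅; count = 0; Bézout bound = 2.

deg(f) = 2, deg(g) = 1, so Bézout bound = 2.
Scan x ∈ F_5. For each x, list the y ∈ F_5 with f(x, y) ≡ 0 and those with g(x, y) ≡ 0 (mod 5); the common zeros in that column are the intersection.
  x = 0: f ≡ 0 at y ∈ ∅; g ≡ 0 at y ∈ {2}; common: ∅.
  x = 1: f ≡ 0 at y ∈ ∅; g ≡ 0 at y ∈ {1}; common: ∅.
  x = 2: f ≡ 0 at y ∈ {3, 4}; g ≡ 0 at y ∈ {0}; common: ∅.
  x = 3: f ≡ 0 at y ∈ {3}; g ≡ 0 at y ∈ {4}; common: ∅.
  x = 4: f ≡ 0 at y ∈ {1, 4}; g ≡ 0 at y ∈ {3}; common: ∅.
Collecting: common zeros = ∅, so the count is 0.
Comparison with the Bézout bound: 0 ≤ 2 = deg(f)·deg(g), as expected for curves with no common component (the affine F_5-count falls short of the bound because intersections may lie at infinity, over extension fields, or carry multiplicity).


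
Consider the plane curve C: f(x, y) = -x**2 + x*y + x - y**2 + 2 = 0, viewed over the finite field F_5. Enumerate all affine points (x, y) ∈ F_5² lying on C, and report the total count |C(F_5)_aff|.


Affine F_5-points: {(1, 2), (1, 4), (2, 0), (2, 2), (4, 0), (4, 4)}; count = 6.

For each of the 25 pairs (x, y) ∈ F_5², evaluate f(x, y) mod 5. Record the zeros.
  x = 0: [0↦2, 1↦1, 2↦3, 3↦3, 4↦1]  zeros at y ∈ ∅
  x = 1: [0↦2, 1↦2, 2↦0, 3↦1, 4↦0]  zeros at y ∈ {2, 4}
  x = 2: [0↦0, 1↦1, 2↦0, 3↦2, 4↦2]  zeros at y ∈ {0, 2}
  x = 3: [0↦1, 1↦3, 2↦3, 3↦1, 4↦2]  zeros at y ∈ ∅
  x = 4: [0↦0, 1↦3, 2↦4, 3↦3, 4↦0]  zeros at y ∈ {0, 4}
Collecting zeros: affine points = {(1, 2), (1, 4), (2, 0), (2, 2), (4, 0), (4, 4)}.
Total count |C(F_5)_aff| = 6.


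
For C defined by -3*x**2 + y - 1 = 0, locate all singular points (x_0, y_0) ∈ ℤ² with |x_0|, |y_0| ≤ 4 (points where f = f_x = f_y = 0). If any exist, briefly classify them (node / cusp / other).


No singular points in the scanned grid; C is smooth there.

Compute partial derivatives:
  f_x = -6*x.
  f_y = 1.
f_y = 1 is a nonzero constant, so f_y never vanishes: no point (x, y) can satisfy f = f_x = f_y = 0. In particular no (x, y) ∈ {−4, ..., 4}² is singular; the curve is smooth.


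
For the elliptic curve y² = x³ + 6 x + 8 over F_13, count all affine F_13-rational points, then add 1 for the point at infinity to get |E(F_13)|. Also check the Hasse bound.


Affine points = {(3, 1), (3, 12), (6, 0), (7, 4), (7, 9), (8, 3), (8, 10), (11, 1), (11, 12), (12, 1), (12, 12)}; affine count = 11; |E(F_13)| = 12.

Discriminant check: Δ ∝ 4a³ + 27b² = 4·6³ + 27·8² = 4·216 + 27·64 ≡ 5 (mod 13). Nonzero ⇒ E is nonsingular.
For each x ∈ F_13, compute rhs = x³ + 6·x + 8 mod 13, then count y ∈ F_13 with y² ≡ rhs.
  x = 0: rhs = 8, matching y values: none (0 points).
  x = 1: rhs = 2, matching y values: none (0 points).
  x = 2: rhs = 2, matching y values: none (0 points).
  x = 3: rhs = 1, matching y values: 1, 12 (2 points).
  x = 4: rhs = 5, matching y values: none (0 points).
  x = 5: rhs = 7, matching y values: none (0 points).
  x = 6: rhs = 0, matching y values: 0 (1 points).
  x = 7: rhs = 3, matching y values: 4, 9 (2 points).
  x = 8: rhs = 9, matching y values: 3, 10 (2 points).
  x = 9: rhs = 11, matching y values: none (0 points).
  x = 10: rhs = 2, matching y values: none (0 points).
  x = 11: rhs = 1, matching y values: 1, 12 (2 points).
  x = 12: rhs = 1, matching y values: 1, 12 (2 points).
Total affine count: 11.
Full point count |E(F_13)| = 11 + 1 = 12.
Hasse bound: |12 − (13+1)| = |-2| = 2 ≤ 2√13 ≈ 7.2111 ✓.


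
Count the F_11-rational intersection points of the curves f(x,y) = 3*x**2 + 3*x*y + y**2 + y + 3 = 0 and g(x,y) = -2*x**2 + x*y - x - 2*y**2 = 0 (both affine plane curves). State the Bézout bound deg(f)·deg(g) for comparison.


Common zeros: {(7, 2)}; count = 1; Bézout bound = 4.

deg(f) = 2, deg(g) = 2, so Bézout bound = 4.
Scan x ∈ F_11. For each x, list the y ∈ F_11 with f(x, y) ≡ 0 and those with g(x, y) ≡ 0 (mod 11); the common zeros in that column are the intersection.
  x = 0: f ≡ 0 at y ∈ {5}; g ≡ 0 at y ∈ {0}; common: ∅.
  x = 1: f ≡ 0 at y ∈ {1, 6}; g ≡ 0 at y ∈ ∅; common: ∅.
  x = 2: f ≡ 0 at y ∈ {2}; g ≡ 0 at y ∈ {3, 9}; common: ∅.
  x = 3: f ≡ 0 at y ∈ ∅; g ≡ 0 at y ∈ ∅; common: ∅.
  x = 4: f ≡ 0 at y ∈ {3, 6}; g ≡ 0 at y ∈ {5, 8}; common: ∅.
  x = 5: f ≡ 0 at y ∈ ∅; g ≡ 0 at y ∈ {0, 8}; common: ∅.
  x = 6: f ≡ 0 at y ∈ {5, 9}; g ≡ 0 at y ∈ ∅; common: ∅.
  x = 7: f ≡ 0 at y ∈ {2, 9}; g ≡ 0 at y ∈ {2, 7}; common: {2}.
  x = 8: f ≡ 0 at y ∈ ∅; g ≡ 0 at y ∈ ∅; common: ∅.
  x = 9: f ≡ 0 at y ∈ {1, 4}; g ≡ 0 at y ∈ {5}; common: ∅.
  x = 10: f ≡ 0 at y ∈ ∅; g ≡ 0 at y ∈ {2, 3}; common: ∅.
Collecting: common zeros = {(7, 2)}, so the count is 1.
Comparison with the Bézout bound: 1 ≤ 4 = deg(f)·deg(g), as expected for curves with no common component (the affine F_11-count falls short of the bound because intersections may lie at infinity, over extension fields, or carry multiplicity).


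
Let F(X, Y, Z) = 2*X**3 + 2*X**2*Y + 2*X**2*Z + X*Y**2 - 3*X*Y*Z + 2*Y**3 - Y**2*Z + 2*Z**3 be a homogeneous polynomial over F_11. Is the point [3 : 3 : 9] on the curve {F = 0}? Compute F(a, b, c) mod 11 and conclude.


F(3,3,9) ≡ 0 (mod 11); P is on the curve.

Evaluate F(3, 3, 9) term-by-term (mod 11).
  2*X**3 ↦ 2·27·1·1 = 54
  2*X**2*Y ↦ 2·9·3·1 = 54
  2*X**2*Z ↦ 2·9·1·9 = 162
  X*Y**2 ↦ 1·3·9·1 = 27
  -3*X*Y*Z ↦ -3·3·3·9 = -243
  2*Y**3 ↦ 2·1·27·1 = 54
  -Y**2*Z ↦ -1·1·9·9 = -81
  2*Z**3 ↦ 2·1·1·729 = 1458
Sum: F(3, 3, 9) = (54) + (54) + (162) + (27) + (-243) + (54) + (-81) + (1458) = 1485.
Reducing mod 11: 1485 ≡ 0 (mod 11).
Since F(a, b, c) ≡ 0 (mod 11), P lies on the curve.


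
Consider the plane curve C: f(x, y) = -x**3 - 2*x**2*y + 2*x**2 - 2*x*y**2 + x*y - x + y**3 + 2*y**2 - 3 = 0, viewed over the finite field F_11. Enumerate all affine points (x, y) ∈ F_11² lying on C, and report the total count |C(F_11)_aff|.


Affine F_11-points: {(0, 1), (2, 7), (3, 1), (3, 6), (3, 8), (5, 9), (6, 6), (8, 1), (9, 3), (10, 3)}; count = 10.

For each of the 121 pairs (x, y) ∈ F_11², evaluate f(x, y) mod 11. Record the zeros.
  x = 0: [0↦8, 1↦0, 2↦2, 3↦9, 4↦5, 5↦7, 6↦10, 7↦9, 8↦10, 9↦8, 10↦9]  zeros at y ∈ {1}
  x = 1: [0↦8, 1↦8, 2↦3, 3↦10, 4↦2, 5↦7, 6↦9, 7↦3, 8↦6, 9↦2, 10↦8]  zeros at y ∈ ∅
  x = 2: [0↦6, 1↦10, 2↦5, 3↦8, 4↦3, 5↦7, 6↦4, 7↦0, 8↦1, 9↦2, 10↦9]  zeros at y ∈ {7}
  x = 3: [0↦7, 1↦0, 2↦2, 3↦8, 4↦2, 5↦1, 6↦0, 7↦5, 8↦0, 9↦2, 10↦6]  zeros at y ∈ {1, 6, 8}
  x = 4: [0↦5, 1↦5, 2↦10, 3↦4, 4↦4, 5↦5, 6↦2, 7↦1, 8↦8, 9↦7, 10↦4]  zeros at y ∈ ∅
  x = 5: [0↦5, 1↦8, 2↦1, 3↦1, 4↦3, 5↦2, 6↦4, 7↦4, 8↦8, 9↦0, 10↦8]  zeros at y ∈ {9}
  x = 6: [0↦1, 1↦3, 2↦2, 3↦4, 4↦4, 5↦8, 6↦0, 7↦8, 8↦5, 9↦8, 10↦1]  zeros at y ∈ {6}
  x = 7: [0↦9, 1↦6, 2↦7, 3↦7, 4↦1, 5↦6, 6↦6, 7↦7, 8↦4, 9↦3, 10↦10]  zeros at y ∈ ∅
  x = 8: [0↦1, 1↦0, 2↦10, 3↦4, 4↦10, 5↦1, 6↦5, 7↦6, 8↦10, 9↦1, 10↦7]  zeros at y ∈ {1}
  x = 9: [0↦4, 1↦1, 2↦5, 3↦0, 4↦3, 5↦9, 6↦2, 7↦10, 8↦6, 9↦7, 10↦8]  zeros at y ∈ {3}
  x = 10: [0↦1, 1↦3, 2↦8, 3↦0, 4↦7, 5↦2, 6↦2, 7↦2, 8↦8, 9↦4, 10↦7]  zeros at y ∈ {3}
Collecting zeros: affine points = {(0, 1), (2, 7), (3, 1), (3, 6), (3, 8), (5, 9), (6, 6), (8, 1), (9, 3), (10, 3)}.
Total count |C(F_11)_aff| = 10.


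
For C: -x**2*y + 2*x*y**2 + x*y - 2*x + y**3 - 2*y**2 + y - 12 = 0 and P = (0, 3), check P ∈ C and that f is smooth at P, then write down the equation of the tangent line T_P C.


Tangent line at P: 19*x + 16*y - 48 = 0.

Step 1: f(0, 3) = 0, so P lies on C.
Step 2: partial derivatives
  f_x(x, y) = -2*x*y + 2*y**2 + y - 2, f_y(x, y) = -x**2 + 4*x*y + x + 3*y**2 - 4*y + 1.
  f_x(P) = 19, f_y(P) = 16 (gradient nonzero, so P is smooth).
Step 3: tangent line at P: 19·(x − 0) + 16·(y − 3) = 0.
Expanding: 19*x + 16*y - 48 = 0.


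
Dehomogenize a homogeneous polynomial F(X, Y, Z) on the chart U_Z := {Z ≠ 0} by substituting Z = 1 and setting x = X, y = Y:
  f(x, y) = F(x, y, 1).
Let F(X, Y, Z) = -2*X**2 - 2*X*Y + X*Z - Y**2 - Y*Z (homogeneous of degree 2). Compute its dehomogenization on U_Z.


f(x, y) = -2*x**2 - 2*x*y + x - y**2 - y

On U_Z we set Z = 1. Each monomial c·X^i·Y^j·Z^k in F becomes c·x^i·y^j·1^k = c·x^i·y^j.
Substituting Z = 1: F(X, Y, 1) = -2*x**2 - 2*x*y + x - y**2 - y.
Note: deg(f) ≤ deg(F) = 2; strict inequality happens when F is divisible by Z (lost terms).
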